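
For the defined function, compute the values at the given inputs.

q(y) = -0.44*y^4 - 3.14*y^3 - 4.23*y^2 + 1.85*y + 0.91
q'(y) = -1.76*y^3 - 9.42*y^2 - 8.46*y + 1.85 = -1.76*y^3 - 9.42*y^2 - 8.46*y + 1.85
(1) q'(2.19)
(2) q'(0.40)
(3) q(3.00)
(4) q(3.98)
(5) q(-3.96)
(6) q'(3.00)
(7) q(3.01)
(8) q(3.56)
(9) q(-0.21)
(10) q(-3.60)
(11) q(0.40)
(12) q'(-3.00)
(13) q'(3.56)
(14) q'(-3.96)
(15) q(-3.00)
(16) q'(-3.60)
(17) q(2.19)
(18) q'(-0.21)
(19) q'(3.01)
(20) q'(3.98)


(1) = -80.34
(2) = -3.15
(3) = -152.03
(4) = -367.10
(5) = 14.04
(6) = -155.83
(7) = -153.59
(8) = -258.46
(9) = 0.36
(10) = 12.03
(11) = 0.76
(12) = -10.03
(13) = -227.06
(14) = -3.07
(15) = 6.43
(16) = -7.66
(17) = -58.43
(18) = 3.23
(19) = -156.96
(20) = -292.00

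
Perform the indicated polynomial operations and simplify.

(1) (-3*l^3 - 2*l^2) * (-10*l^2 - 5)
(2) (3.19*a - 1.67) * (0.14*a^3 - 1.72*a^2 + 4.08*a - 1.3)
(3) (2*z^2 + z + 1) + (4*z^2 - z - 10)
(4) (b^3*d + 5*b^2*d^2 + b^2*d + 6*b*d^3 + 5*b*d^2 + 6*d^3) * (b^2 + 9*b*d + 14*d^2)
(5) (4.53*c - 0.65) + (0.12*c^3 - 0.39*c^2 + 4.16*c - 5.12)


(1) = 30*l^5 + 20*l^4 + 15*l^3 + 10*l^2
(2) = 0.4466*a^4 - 5.7206*a^3 + 15.8876*a^2 - 10.9606*a + 2.171
(3) = 6*z^2 - 9
(4) = b^5*d + 14*b^4*d^2 + b^4*d + 65*b^3*d^3 + 14*b^3*d^2 + 124*b^2*d^4 + 65*b^2*d^3 + 84*b*d^5 + 124*b*d^4 + 84*d^5
(5) = 0.12*c^3 - 0.39*c^2 + 8.69*c - 5.77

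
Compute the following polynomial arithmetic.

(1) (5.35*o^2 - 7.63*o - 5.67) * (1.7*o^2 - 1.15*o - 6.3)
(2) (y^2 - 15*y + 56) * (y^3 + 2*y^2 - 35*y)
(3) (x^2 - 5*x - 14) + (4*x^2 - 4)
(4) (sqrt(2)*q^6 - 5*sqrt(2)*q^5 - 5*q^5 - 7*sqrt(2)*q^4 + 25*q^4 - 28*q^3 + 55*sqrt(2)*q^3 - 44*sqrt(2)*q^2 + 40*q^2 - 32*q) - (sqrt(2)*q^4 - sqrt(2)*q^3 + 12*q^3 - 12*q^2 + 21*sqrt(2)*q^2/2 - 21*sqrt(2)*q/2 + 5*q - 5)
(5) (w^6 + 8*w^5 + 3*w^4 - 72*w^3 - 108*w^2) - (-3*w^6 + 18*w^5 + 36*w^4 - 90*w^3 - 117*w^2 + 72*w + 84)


(1) = 9.095*o^4 - 19.1235*o^3 - 34.5695*o^2 + 54.5895*o + 35.721
(2) = y^5 - 13*y^4 - 9*y^3 + 637*y^2 - 1960*y
(3) = 5*x^2 - 5*x - 18
(4) = sqrt(2)*q^6 - 5*sqrt(2)*q^5 - 5*q^5 - 8*sqrt(2)*q^4 + 25*q^4 - 40*q^3 + 56*sqrt(2)*q^3 - 109*sqrt(2)*q^2/2 + 52*q^2 - 37*q + 21*sqrt(2)*q/2 + 5
(5) = 4*w^6 - 10*w^5 - 33*w^4 + 18*w^3 + 9*w^2 - 72*w - 84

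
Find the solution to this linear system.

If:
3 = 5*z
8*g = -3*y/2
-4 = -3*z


Then:
No Solution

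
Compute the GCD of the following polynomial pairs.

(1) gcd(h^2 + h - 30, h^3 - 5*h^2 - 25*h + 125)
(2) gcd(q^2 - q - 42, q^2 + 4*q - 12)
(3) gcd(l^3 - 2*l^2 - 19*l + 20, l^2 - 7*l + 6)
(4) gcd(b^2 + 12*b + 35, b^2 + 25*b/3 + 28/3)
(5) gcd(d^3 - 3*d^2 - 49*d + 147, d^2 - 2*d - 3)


(1) = gcd((h - 5)*(h + 6), (h - 5)^2*(h + 5)) = h - 5
(2) = q + 6
(3) = gcd((l - 5)*(l - 1)*(l + 4), (l - 6)*(l - 1)) = l - 1
(4) = gcd((b + 5)*(b + 7), (b + 4/3)*(b + 7)) = b + 7
(5) = gcd((d - 7)*(d - 3)*(d + 7), (d - 3)*(d + 1)) = d - 3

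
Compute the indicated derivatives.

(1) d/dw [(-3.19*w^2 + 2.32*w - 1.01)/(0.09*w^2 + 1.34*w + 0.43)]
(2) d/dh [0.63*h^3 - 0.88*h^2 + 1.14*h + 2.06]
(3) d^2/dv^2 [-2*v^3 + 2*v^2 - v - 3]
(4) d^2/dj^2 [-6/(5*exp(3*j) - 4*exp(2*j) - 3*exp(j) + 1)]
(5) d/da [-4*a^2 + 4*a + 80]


(1) = (-4.4834*w^2 - 2.5616*w + 2.351)/(0.0081*w^4 + 0.2412*w^3 + 1.873*w^2 + 1.1524*w + 0.1849)
(2) = 1.89*h^2 - 1.76*h + 1.14
(3) = 4 - 12*v
(4) = 6*(-2*(-15*exp(2*j) + 8*exp(j) + 3)^2*exp(j) + (45*exp(2*j) - 16*exp(j) - 3)*(5*exp(3*j) - 4*exp(2*j) - 3*exp(j) + 1))*exp(j)/(5*exp(3*j) - 4*exp(2*j) - 3*exp(j) + 1)^3
(5) = 4 - 8*a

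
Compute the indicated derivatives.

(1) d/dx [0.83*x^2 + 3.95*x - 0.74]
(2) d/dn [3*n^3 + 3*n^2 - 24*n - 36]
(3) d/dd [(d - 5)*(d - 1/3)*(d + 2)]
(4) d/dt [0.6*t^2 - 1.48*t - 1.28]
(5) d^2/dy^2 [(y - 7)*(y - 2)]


(1) = 1.66*x + 3.95
(2) = 9*n^2 + 6*n - 24
(3) = 3*d^2 - 20*d/3 - 9
(4) = 1.2*t - 1.48
(5) = 2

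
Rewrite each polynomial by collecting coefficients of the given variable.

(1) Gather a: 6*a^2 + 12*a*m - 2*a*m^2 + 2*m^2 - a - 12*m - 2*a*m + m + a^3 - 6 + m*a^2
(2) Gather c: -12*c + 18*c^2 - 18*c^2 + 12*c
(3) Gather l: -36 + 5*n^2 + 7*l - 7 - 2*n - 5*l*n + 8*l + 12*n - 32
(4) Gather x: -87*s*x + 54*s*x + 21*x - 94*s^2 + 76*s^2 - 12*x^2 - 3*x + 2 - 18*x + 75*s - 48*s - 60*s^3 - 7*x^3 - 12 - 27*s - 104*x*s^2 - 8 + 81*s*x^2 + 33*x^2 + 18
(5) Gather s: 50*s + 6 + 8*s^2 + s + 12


(1) = a^3 + a^2*(m + 6) + a*(-2*m^2 + 10*m - 1) + 2*m^2 - 11*m - 6
(2) = 0
(3) = l*(15 - 5*n) + 5*n^2 + 10*n - 75
(4) = -60*s^3 - 18*s^2 - 7*x^3 + x^2*(81*s + 21) + x*(-104*s^2 - 33*s)
(5) = 8*s^2 + 51*s + 18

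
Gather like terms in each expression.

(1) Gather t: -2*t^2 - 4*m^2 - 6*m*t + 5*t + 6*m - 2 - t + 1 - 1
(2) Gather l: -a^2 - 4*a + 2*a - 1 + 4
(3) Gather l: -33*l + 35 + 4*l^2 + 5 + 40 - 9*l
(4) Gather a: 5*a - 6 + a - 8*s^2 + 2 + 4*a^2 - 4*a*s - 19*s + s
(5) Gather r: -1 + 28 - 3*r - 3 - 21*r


(1) = -4*m^2 + 6*m - 2*t^2 + t*(4 - 6*m) - 2
(2) = -a^2 - 2*a + 3
(3) = 4*l^2 - 42*l + 80
(4) = 4*a^2 + a*(6 - 4*s) - 8*s^2 - 18*s - 4
(5) = 24 - 24*r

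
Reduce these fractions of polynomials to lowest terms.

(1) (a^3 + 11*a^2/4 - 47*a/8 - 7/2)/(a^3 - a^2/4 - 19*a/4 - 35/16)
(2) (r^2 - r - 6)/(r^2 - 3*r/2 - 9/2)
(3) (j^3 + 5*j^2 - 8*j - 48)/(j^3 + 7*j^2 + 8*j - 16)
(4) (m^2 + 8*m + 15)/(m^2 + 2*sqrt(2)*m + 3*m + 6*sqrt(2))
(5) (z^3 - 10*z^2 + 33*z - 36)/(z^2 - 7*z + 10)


(1) = (8*a^2 + 18*a - 56)/(8*a^2 - 6*a - 35)
(2) = (2*r + 4)/(2*r + 3)
(3) = (j - 3)/(j - 1)
(4) = (m + 5)/(m + 2*sqrt(2))
(5) = (z^3 - 10*z^2 + 33*z - 36)/(z^2 - 7*z + 10)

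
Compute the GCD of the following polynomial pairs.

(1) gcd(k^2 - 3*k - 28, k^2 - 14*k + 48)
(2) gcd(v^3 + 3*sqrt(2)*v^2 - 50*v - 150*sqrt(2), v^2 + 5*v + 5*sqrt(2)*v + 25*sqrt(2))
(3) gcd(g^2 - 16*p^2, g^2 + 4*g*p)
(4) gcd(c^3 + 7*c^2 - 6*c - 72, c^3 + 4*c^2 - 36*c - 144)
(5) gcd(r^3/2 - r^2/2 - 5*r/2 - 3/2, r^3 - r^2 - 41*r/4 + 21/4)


(1) = gcd((k - 7)*(k + 4), (k - 8)*(k - 6)) = 1
(2) = v + 5*sqrt(2)
(3) = gcd((g - 4*p)*(g + 4*p), g*(g + 4*p)) = g + 4*p
(4) = c^2 + 10*c + 24
(5) = gcd((r/2 + 1/2)*(r - 3)*(r + 1), (r - 7/2)*(r - 1/2)*(r + 3)) = 1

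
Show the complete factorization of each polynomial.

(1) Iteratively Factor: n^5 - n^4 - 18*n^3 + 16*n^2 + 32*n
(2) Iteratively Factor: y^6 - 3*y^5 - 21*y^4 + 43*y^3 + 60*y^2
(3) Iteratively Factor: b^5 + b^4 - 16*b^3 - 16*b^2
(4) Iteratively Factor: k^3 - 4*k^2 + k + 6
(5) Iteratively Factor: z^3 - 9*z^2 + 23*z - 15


(1) = (n - 2)*(n^4 + n^3 - 16*n^2 - 16*n) = (n - 2)*(n + 4)*(n^3 - 3*n^2 - 4*n) = (n - 4)*(n - 2)*(n + 4)*(n^2 + n) = n*(n - 4)*(n - 2)*(n + 4)*(n + 1)
(2) = (y - 3)*(y^5 - 21*y^3 - 20*y^2) = y*(y - 3)*(y^4 - 21*y^2 - 20*y) = y*(y - 3)*(y + 1)*(y^3 - y^2 - 20*y) = y^2*(y - 3)*(y + 1)*(y^2 - y - 20) = y^2*(y - 3)*(y + 1)*(y + 4)*(y - 5)
(3) = (b)*(b^4 + b^3 - 16*b^2 - 16*b) = b*(b - 4)*(b^3 + 5*b^2 + 4*b) = b^2*(b - 4)*(b^2 + 5*b + 4) = b^2*(b - 4)*(b + 1)*(b + 4)
(4) = (k + 1)*(k^2 - 5*k + 6) = (k - 2)*(k + 1)*(k - 3)
(5) = (z - 5)*(z^2 - 4*z + 3) = (z - 5)*(z - 3)*(z - 1)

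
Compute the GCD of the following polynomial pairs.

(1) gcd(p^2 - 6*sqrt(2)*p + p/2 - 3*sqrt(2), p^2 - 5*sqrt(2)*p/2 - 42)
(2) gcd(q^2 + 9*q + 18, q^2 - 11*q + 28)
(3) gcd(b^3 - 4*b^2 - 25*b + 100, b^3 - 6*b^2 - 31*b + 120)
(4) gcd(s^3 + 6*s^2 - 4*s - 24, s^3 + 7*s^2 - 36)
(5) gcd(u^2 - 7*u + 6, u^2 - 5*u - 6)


(1) = gcd((p + 1/2)*(p - 6*sqrt(2)), (p - 6*sqrt(2))*(p + 7*sqrt(2)/2)) = p - 6*sqrt(2)
(2) = gcd((q + 3)*(q + 6), (q - 7)*(q - 4)) = 1
(3) = b + 5
(4) = s^2 + 4*s - 12
(5) = u - 6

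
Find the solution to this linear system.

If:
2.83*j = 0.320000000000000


Then:
j = 0.11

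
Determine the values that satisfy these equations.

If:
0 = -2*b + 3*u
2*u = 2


Then:
b = 3/2
u = 1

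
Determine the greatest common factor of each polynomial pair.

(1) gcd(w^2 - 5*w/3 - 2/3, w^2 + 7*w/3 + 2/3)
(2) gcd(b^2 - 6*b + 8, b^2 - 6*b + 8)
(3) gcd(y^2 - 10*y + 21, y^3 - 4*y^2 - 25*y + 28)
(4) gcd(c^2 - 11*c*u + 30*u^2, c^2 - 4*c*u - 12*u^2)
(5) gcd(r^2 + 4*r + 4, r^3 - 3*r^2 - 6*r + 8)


(1) = gcd((w - 2)*(w + 1/3), (w + 1/3)*(w + 2)) = w + 1/3
(2) = b^2 - 6*b + 8
(3) = gcd((y - 7)*(y - 3), (y - 7)*(y - 1)*(y + 4)) = y - 7
(4) = gcd((c - 6*u)*(c - 5*u), (c - 6*u)*(c + 2*u)) = -c + 6*u
(5) = gcd((r + 2)^2, (r - 4)*(r - 1)*(r + 2)) = r + 2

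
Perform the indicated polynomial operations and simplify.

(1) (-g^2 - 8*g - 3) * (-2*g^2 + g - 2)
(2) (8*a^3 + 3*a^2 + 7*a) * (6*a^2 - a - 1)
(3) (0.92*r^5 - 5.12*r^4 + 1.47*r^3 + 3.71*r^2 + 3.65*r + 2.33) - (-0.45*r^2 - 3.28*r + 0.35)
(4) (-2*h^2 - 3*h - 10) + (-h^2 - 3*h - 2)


(1) = 2*g^4 + 15*g^3 + 13*g + 6
(2) = 48*a^5 + 10*a^4 + 31*a^3 - 10*a^2 - 7*a
(3) = 0.92*r^5 - 5.12*r^4 + 1.47*r^3 + 4.16*r^2 + 6.93*r + 1.98
(4) = -3*h^2 - 6*h - 12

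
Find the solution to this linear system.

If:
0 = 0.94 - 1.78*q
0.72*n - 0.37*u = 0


Then:
n = 0.513888888888889*u
q = 0.53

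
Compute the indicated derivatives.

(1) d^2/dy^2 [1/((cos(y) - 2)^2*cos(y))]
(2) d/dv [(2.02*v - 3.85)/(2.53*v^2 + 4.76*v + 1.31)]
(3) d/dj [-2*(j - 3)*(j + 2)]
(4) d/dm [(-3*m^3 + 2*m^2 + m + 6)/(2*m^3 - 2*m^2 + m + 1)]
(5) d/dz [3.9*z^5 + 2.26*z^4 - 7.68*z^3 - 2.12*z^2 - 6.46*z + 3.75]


(1) = (-9*(1 - cos(2*y))^2/4 - 10*cos(y) - 5*cos(2*y) + 2*cos(3*y) + 12)/((cos(y) - 2)^4*cos(y)^3)
(2) = (-5.1106*v^2 + 19.481*v + 20.9722)/(6.4009*v^4 + 24.0856*v^3 + 29.2862*v^2 + 12.4712*v + 1.7161)
(3) = 2 - 4*j
(4) = (2*m^4 - 10*m^3 - 41*m^2 + 28*m - 5)/(4*m^6 - 8*m^5 + 8*m^4 - 3*m^2 + 2*m + 1)
(5) = 19.5*z^4 + 9.04*z^3 - 23.04*z^2 - 4.24*z - 6.46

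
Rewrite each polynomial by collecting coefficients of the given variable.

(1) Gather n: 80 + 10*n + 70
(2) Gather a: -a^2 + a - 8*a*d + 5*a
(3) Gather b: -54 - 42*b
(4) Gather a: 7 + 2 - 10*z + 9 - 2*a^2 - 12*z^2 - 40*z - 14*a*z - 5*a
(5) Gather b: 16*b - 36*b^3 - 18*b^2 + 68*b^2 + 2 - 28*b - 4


(1) = 10*n + 150
(2) = -a^2 + a*(6 - 8*d)
(3) = -42*b - 54
(4) = -2*a^2 + a*(-14*z - 5) - 12*z^2 - 50*z + 18
(5) = -36*b^3 + 50*b^2 - 12*b - 2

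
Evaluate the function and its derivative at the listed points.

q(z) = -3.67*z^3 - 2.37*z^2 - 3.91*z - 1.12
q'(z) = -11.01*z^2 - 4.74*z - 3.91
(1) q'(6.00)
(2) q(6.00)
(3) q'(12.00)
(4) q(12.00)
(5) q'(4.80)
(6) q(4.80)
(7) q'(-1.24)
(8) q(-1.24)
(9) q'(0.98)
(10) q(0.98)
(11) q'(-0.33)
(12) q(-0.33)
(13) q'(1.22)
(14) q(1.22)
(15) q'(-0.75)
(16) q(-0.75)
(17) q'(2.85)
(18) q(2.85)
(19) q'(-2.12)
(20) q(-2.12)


(1) = -428.71
(2) = -902.62
(3) = -1646.23
(4) = -6731.08
(5) = -280.33
(6) = -480.37
(7) = -14.96
(8) = 7.08
(9) = -19.13
(10) = -10.68
(11) = -3.54
(12) = 0.04
(13) = -26.08
(14) = -16.08
(15) = -6.55
(16) = 2.03
(17) = -106.85
(18) = -116.47
(19) = -43.34
(20) = 31.49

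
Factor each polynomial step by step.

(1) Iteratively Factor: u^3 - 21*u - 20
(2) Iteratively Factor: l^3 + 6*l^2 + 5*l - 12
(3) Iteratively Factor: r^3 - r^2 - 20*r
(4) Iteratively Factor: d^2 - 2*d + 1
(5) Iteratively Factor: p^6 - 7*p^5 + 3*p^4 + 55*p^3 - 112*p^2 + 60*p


(1) = (u - 5)*(u^2 + 5*u + 4) = (u - 5)*(u + 4)*(u + 1)
(2) = (l + 4)*(l^2 + 2*l - 3) = (l - 1)*(l + 4)*(l + 3)
(3) = (r)*(r^2 - r - 20) = r*(r - 5)*(r + 4)
(4) = (d - 1)*(d - 1)
(5) = (p)*(p^5 - 7*p^4 + 3*p^3 + 55*p^2 - 112*p + 60) = p*(p - 2)*(p^4 - 5*p^3 - 7*p^2 + 41*p - 30) = p*(p - 2)*(p + 3)*(p^3 - 8*p^2 + 17*p - 10) = p*(p - 2)^2*(p + 3)*(p^2 - 6*p + 5) = p*(p - 2)^2*(p - 1)*(p + 3)*(p - 5)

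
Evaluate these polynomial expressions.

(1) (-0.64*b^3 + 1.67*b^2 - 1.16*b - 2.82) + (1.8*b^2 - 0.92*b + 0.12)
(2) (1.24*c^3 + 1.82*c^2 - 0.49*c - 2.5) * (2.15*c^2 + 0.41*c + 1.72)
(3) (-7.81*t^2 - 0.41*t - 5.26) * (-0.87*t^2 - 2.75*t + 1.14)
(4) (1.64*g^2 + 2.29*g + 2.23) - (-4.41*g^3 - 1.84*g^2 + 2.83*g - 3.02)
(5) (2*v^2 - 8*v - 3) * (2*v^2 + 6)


(1) = -0.64*b^3 + 3.47*b^2 - 2.08*b - 2.7
(2) = 2.666*c^5 + 4.4214*c^4 + 1.8255*c^3 - 2.4455*c^2 - 1.8678*c - 4.3
(3) = 6.7947*t^4 + 21.8342*t^3 - 3.1997*t^2 + 13.9976*t - 5.9964
(4) = 4.41*g^3 + 3.48*g^2 - 0.54*g + 5.25
(5) = 4*v^4 - 16*v^3 + 6*v^2 - 48*v - 18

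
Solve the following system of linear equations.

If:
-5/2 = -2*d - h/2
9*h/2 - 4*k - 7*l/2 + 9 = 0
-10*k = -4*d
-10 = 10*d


Then:
d = -1
h = 9
k = -2/5
l = 73/5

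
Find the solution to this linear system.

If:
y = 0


Then:
y = 0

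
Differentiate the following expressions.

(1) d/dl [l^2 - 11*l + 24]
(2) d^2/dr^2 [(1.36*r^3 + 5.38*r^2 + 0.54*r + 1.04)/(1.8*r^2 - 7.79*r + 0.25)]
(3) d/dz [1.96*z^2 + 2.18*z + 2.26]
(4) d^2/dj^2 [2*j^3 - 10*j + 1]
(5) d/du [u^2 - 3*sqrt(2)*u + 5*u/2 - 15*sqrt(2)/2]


(1) = 2*l - 11
(2) = (318.212672*r^3 - 10.2*r^2 - 88.44528*r + 128.062728)/(5.832*r^6 - 75.7188*r^5 + 330.12414*r^4 - 493.762139*r^3 + 45.850575*r^2 - 1.460625*r + 0.015625)
(3) = 3.92*z + 2.18
(4) = 12*j
(5) = 2*u - 3*sqrt(2) + 5/2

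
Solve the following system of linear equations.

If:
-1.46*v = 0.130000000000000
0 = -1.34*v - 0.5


Then:
No Solution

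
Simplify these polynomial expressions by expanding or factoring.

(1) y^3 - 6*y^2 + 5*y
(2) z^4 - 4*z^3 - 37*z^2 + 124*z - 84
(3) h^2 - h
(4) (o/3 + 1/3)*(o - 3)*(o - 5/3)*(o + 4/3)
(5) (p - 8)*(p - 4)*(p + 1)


(1) = y*(y - 5)*(y - 1)
(2) = (z - 7)*(z - 2)*(z - 1)*(z + 6)
(3) = h*(h - 1)
(4) = o^4/3 - 7*o^3/9 - 41*o^2/27 + 49*o/27 + 20/9
(5) = p^3 - 11*p^2 + 20*p + 32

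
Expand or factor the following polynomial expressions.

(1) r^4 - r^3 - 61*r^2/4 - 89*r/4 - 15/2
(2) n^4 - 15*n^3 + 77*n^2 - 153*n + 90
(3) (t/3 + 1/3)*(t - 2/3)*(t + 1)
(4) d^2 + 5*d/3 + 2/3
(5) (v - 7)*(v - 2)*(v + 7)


(1) = (r - 5)*(r + 1/2)*(r + 3/2)*(r + 2)
(2) = (n - 6)*(n - 5)*(n - 3)*(n - 1)
(3) = t^3/3 + 4*t^2/9 - t/9 - 2/9
(4) = (d + 2/3)*(d + 1)
(5) = v^3 - 2*v^2 - 49*v + 98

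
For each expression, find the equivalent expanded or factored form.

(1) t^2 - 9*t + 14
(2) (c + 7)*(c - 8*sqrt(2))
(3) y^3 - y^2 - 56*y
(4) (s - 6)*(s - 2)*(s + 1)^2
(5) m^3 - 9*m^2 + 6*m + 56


(1) = (t - 7)*(t - 2)
(2) = c^2 - 8*sqrt(2)*c + 7*c - 56*sqrt(2)
(3) = y*(y - 8)*(y + 7)
(4) = s^4 - 6*s^3 - 3*s^2 + 16*s + 12
(5) = (m - 7)*(m - 4)*(m + 2)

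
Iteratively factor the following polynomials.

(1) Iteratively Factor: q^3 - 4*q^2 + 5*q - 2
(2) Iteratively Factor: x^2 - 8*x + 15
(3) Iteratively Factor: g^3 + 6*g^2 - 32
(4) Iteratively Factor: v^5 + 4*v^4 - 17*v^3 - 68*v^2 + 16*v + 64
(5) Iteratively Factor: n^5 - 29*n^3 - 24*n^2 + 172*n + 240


(1) = (q - 2)*(q^2 - 2*q + 1) = (q - 2)*(q - 1)*(q - 1)
(2) = (x - 3)*(x - 5)
(3) = (g - 2)*(g^2 + 8*g + 16) = (g - 2)*(g + 4)*(g + 4)
(4) = (v + 1)*(v^4 + 3*v^3 - 20*v^2 - 48*v + 64) = (v - 1)*(v + 1)*(v^3 + 4*v^2 - 16*v - 64) = (v - 1)*(v + 1)*(v + 4)*(v^2 - 16) = (v - 4)*(v - 1)*(v + 1)*(v + 4)*(v + 4)
(5) = (n - 5)*(n^4 + 5*n^3 - 4*n^2 - 44*n - 48) = (n - 5)*(n + 2)*(n^3 + 3*n^2 - 10*n - 24) = (n - 5)*(n + 2)^2*(n^2 + n - 12) = (n - 5)*(n + 2)^2*(n + 4)*(n - 3)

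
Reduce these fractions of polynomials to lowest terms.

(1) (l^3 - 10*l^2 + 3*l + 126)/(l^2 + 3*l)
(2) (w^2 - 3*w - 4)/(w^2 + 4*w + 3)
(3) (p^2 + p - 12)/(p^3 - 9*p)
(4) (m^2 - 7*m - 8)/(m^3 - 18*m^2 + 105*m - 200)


(1) = (l^2 - 13*l + 42)/l
(2) = (w - 4)/(w + 3)
(3) = (p + 4)/(p^2 + 3*p)
(4) = (m + 1)/(m^2 - 10*m + 25)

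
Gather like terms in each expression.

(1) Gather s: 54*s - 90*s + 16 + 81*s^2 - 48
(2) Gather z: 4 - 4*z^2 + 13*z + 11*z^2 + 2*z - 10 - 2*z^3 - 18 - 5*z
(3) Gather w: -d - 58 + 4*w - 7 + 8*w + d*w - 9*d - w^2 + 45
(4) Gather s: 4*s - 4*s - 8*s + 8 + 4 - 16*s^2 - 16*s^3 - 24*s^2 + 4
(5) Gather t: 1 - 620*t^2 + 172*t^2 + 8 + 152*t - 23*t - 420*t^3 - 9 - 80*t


(1) = 81*s^2 - 36*s - 32
(2) = -2*z^3 + 7*z^2 + 10*z - 24
(3) = -10*d - w^2 + w*(d + 12) - 20
(4) = -16*s^3 - 40*s^2 - 8*s + 16
(5) = -420*t^3 - 448*t^2 + 49*t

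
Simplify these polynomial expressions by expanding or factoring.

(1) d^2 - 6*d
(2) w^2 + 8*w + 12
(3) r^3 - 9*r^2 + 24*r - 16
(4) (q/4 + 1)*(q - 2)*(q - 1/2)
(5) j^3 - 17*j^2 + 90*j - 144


(1) = d*(d - 6)
(2) = (w + 2)*(w + 6)
(3) = (r - 4)^2*(r - 1)
(4) = q^3/4 + 3*q^2/8 - 9*q/4 + 1
(5) = (j - 8)*(j - 6)*(j - 3)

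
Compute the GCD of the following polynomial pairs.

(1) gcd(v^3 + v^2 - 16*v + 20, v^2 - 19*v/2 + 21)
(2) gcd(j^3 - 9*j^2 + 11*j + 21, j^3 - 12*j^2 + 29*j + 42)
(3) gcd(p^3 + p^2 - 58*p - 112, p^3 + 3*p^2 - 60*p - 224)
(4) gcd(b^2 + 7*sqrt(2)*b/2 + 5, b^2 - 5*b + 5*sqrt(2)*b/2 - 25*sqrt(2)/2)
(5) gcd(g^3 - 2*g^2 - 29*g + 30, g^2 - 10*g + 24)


(1) = 1
(2) = j^2 - 6*j - 7
(3) = gcd((p - 8)*(p + 2)*(p + 7), (p - 8)*(p + 4)*(p + 7)) = p^2 - p - 56
(4) = gcd((b + sqrt(2))*(b + 5*sqrt(2)/2), (b - 5)*(b + 5*sqrt(2)/2)) = b + 5*sqrt(2)/2
(5) = g - 6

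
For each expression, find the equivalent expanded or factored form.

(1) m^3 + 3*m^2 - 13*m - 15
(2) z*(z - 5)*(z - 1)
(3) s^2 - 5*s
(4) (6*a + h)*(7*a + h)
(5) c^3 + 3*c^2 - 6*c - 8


(1) = (m - 3)*(m + 1)*(m + 5)
(2) = z^3 - 6*z^2 + 5*z
(3) = s*(s - 5)
(4) = 42*a^2 + 13*a*h + h^2
(5) = (c - 2)*(c + 1)*(c + 4)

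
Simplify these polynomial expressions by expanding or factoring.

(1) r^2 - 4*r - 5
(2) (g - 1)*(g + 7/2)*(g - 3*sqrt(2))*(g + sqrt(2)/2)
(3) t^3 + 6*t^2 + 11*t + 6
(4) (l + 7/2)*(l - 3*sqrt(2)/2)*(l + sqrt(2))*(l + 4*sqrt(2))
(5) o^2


(1) = (r - 5)*(r + 1)
(2) = g^4 - 5*sqrt(2)*g^3/2 + 5*g^3/2 - 25*sqrt(2)*g^2/4 - 13*g^2/2 - 15*g/2 + 35*sqrt(2)*g/4 + 21/2
(3) = (t + 1)*(t + 2)*(t + 3)
(4) = l^4 + 7*l^3/2 + 7*sqrt(2)*l^3/2 - 7*l^2 + 49*sqrt(2)*l^2/4 - 49*l/2 - 12*sqrt(2)*l - 42*sqrt(2)
(5) = o^2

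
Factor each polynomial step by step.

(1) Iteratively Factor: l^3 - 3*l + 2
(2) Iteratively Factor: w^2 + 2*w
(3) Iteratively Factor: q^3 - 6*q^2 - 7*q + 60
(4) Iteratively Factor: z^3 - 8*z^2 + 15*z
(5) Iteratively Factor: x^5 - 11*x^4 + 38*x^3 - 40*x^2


(1) = (l + 2)*(l^2 - 2*l + 1) = (l - 1)*(l + 2)*(l - 1)
(2) = (w)*(w + 2)
(3) = (q - 5)*(q^2 - q - 12) = (q - 5)*(q + 3)*(q - 4)
(4) = (z - 5)*(z^2 - 3*z) = z*(z - 5)*(z - 3)
(5) = (x - 5)*(x^4 - 6*x^3 + 8*x^2) = x*(x - 5)*(x^3 - 6*x^2 + 8*x) = x^2*(x - 5)*(x^2 - 6*x + 8) = x^2*(x - 5)*(x - 4)*(x - 2)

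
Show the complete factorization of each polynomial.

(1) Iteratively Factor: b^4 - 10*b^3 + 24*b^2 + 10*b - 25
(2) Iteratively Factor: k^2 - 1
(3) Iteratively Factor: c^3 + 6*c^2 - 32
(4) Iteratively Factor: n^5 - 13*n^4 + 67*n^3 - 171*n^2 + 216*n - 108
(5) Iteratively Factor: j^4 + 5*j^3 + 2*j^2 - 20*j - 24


(1) = (b - 5)*(b^3 - 5*b^2 - b + 5) = (b - 5)*(b - 1)*(b^2 - 4*b - 5) = (b - 5)^2*(b - 1)*(b + 1)
(2) = (k - 1)*(k + 1)
(3) = (c + 4)*(c^2 + 2*c - 8) = (c - 2)*(c + 4)*(c + 4)
(4) = (n - 3)*(n^4 - 10*n^3 + 37*n^2 - 60*n + 36) = (n - 3)*(n - 2)*(n^3 - 8*n^2 + 21*n - 18) = (n - 3)*(n - 2)^2*(n^2 - 6*n + 9) = (n - 3)^2*(n - 2)^2*(n - 3)
(5) = (j - 2)*(j^3 + 7*j^2 + 16*j + 12) = (j - 2)*(j + 2)*(j^2 + 5*j + 6) = (j - 2)*(j + 2)^2*(j + 3)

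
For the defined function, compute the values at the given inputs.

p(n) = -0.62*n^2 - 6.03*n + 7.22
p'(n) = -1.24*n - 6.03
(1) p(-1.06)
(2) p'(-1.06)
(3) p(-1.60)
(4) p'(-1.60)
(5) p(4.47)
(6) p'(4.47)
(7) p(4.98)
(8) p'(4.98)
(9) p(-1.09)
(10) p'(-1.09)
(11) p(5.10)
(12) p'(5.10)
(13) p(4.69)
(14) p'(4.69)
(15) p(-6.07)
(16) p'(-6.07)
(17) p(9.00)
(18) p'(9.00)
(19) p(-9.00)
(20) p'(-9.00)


(1) = 12.92
(2) = -4.72
(3) = 15.28
(4) = -4.05
(5) = -32.12
(6) = -11.57
(7) = -38.19
(8) = -12.21
(9) = 13.06
(10) = -4.68
(11) = -39.66
(12) = -12.35
(13) = -34.70
(14) = -11.85
(15) = 20.98
(16) = 1.50
(17) = -97.27
(18) = -17.19
(19) = 11.27
(20) = 5.13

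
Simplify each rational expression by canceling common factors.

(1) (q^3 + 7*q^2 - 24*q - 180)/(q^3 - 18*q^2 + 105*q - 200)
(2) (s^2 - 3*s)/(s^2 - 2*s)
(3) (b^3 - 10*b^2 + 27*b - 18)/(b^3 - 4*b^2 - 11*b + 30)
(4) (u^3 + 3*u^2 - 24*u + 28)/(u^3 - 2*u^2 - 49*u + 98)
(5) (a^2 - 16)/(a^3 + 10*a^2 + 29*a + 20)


(1) = (q^2 + 12*q + 36)/(q^2 - 13*q + 40)
(2) = (s - 3)/(s - 2)
(3) = (b^3 - 10*b^2 + 27*b - 18)/(b^3 - 4*b^2 - 11*b + 30)
(4) = (u - 2)/(u - 7)
(5) = (a - 4)/(a^2 + 6*a + 5)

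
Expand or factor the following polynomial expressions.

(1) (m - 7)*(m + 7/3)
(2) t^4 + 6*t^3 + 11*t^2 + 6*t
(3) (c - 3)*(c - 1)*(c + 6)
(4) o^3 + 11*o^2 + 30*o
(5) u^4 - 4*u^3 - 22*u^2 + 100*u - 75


(1) = m^2 - 14*m/3 - 49/3
(2) = t*(t + 1)*(t + 2)*(t + 3)
(3) = c^3 + 2*c^2 - 21*c + 18
(4) = o*(o + 5)*(o + 6)
(5) = (u - 5)*(u - 3)*(u - 1)*(u + 5)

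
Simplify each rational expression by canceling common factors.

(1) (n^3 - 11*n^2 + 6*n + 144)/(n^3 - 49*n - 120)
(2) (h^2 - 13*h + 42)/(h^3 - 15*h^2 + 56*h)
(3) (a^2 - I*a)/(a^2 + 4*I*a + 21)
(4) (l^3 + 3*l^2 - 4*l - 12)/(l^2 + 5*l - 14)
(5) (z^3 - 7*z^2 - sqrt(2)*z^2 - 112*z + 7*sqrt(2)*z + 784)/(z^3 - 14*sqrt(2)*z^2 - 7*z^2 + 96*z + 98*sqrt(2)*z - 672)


(1) = (n - 6)/(n + 5)
(2) = (h - 6)/(h^2 - 8*h)
(3) = (a^2 - I*a)/(a^2 + 4*I*a + 21)
(4) = (l^2 + 5*l + 6)/(l + 7)
(5) = (z + 7*sqrt(2))/(z - 6*sqrt(2))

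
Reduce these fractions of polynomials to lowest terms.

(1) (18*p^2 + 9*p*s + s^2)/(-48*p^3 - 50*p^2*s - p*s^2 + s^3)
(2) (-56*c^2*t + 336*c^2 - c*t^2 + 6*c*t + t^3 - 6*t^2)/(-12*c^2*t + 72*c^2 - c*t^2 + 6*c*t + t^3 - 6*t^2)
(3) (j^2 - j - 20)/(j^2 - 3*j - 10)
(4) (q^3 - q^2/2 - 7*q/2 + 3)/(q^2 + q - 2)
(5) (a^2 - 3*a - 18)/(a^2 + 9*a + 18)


(1) = (-3*p - s)/(8*p^2 + 7*p*s - s^2)
(2) = (-56*c^2 - c*t + t^2)/(-12*c^2 - c*t + t^2)
(3) = (j + 4)/(j + 2)
(4) = q - 3/2
(5) = (a - 6)/(a + 6)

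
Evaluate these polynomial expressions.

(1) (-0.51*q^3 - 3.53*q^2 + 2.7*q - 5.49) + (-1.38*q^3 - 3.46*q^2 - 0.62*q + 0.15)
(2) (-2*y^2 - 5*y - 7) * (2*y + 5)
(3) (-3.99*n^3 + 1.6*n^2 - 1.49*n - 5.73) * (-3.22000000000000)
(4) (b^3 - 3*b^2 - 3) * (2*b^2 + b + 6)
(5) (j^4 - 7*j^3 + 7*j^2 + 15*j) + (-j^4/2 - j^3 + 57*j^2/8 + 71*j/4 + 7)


(1) = -1.89*q^3 - 6.99*q^2 + 2.08*q - 5.34
(2) = -4*y^3 - 20*y^2 - 39*y - 35
(3) = 12.8478*n^3 - 5.152*n^2 + 4.7978*n + 18.4506
(4) = 2*b^5 - 5*b^4 + 3*b^3 - 24*b^2 - 3*b - 18
(5) = j^4/2 - 8*j^3 + 113*j^2/8 + 131*j/4 + 7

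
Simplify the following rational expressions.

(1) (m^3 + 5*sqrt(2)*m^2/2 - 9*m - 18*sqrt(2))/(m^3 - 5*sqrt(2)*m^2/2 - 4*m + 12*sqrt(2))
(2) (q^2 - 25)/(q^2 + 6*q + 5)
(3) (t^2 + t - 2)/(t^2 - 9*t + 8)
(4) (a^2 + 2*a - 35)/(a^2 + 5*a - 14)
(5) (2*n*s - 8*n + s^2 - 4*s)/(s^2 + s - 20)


(1) = (4*m + 12*sqrt(2))/(4*m - 8*sqrt(2))
(2) = (q - 5)/(q + 1)
(3) = (t + 2)/(t - 8)
(4) = (a - 5)/(a - 2)
(5) = (2*n + s)/(s + 5)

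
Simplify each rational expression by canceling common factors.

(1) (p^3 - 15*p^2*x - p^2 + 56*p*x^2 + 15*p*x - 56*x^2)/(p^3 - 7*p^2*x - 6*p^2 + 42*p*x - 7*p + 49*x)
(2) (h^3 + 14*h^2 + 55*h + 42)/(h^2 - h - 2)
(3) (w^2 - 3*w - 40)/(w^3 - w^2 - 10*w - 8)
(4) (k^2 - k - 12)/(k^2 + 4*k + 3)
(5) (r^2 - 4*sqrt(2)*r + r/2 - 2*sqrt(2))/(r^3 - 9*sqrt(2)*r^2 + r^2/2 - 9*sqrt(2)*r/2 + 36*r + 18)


(1) = (p^2 - 8*p*x - p + 8*x)/(p^2 - 6*p - 7)
(2) = (h^2 + 13*h + 42)/(h - 2)
(3) = (w^2 - 3*w - 40)/(w^3 - w^2 - 10*w - 8)
(4) = (k - 4)/(k + 1)
(5) = (4*r - 16*sqrt(2))/(4*r^2 - 36*sqrt(2)*r + 144)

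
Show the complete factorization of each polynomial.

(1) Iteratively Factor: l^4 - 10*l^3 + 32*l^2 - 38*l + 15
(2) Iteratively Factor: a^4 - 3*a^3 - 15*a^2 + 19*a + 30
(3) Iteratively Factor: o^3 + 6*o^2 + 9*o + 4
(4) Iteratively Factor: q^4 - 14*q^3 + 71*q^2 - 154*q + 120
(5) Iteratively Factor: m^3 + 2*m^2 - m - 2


(1) = (l - 1)*(l^3 - 9*l^2 + 23*l - 15) = (l - 1)^2*(l^2 - 8*l + 15) = (l - 3)*(l - 1)^2*(l - 5)
(2) = (a - 2)*(a^3 - a^2 - 17*a - 15) = (a - 2)*(a + 1)*(a^2 - 2*a - 15) = (a - 5)*(a - 2)*(a + 1)*(a + 3)
(3) = (o + 1)*(o^2 + 5*o + 4) = (o + 1)*(o + 4)*(o + 1)
(4) = (q - 2)*(q^3 - 12*q^2 + 47*q - 60) = (q - 5)*(q - 2)*(q^2 - 7*q + 12) = (q - 5)*(q - 4)*(q - 2)*(q - 3)
(5) = (m + 1)*(m^2 + m - 2) = (m + 1)*(m + 2)*(m - 1)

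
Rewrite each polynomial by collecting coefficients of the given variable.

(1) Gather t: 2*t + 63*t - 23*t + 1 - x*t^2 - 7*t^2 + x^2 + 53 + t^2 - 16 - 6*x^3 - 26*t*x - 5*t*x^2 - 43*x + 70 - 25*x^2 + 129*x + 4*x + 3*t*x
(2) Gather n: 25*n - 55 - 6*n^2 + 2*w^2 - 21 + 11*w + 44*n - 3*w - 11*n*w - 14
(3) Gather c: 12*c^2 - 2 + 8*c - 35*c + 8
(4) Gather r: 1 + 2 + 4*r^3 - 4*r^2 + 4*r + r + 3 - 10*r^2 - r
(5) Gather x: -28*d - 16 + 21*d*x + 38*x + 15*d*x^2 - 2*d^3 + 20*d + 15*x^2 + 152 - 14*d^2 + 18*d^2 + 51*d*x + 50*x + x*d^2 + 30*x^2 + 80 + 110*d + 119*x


(1) = t^2*(-x - 6) + t*(-5*x^2 - 23*x + 42) - 6*x^3 - 24*x^2 + 90*x + 108
(2) = -6*n^2 + n*(69 - 11*w) + 2*w^2 + 8*w - 90
(3) = 12*c^2 - 27*c + 6
(4) = 4*r^3 - 14*r^2 + 4*r + 6
(5) = -2*d^3 + 4*d^2 + 102*d + x^2*(15*d + 45) + x*(d^2 + 72*d + 207) + 216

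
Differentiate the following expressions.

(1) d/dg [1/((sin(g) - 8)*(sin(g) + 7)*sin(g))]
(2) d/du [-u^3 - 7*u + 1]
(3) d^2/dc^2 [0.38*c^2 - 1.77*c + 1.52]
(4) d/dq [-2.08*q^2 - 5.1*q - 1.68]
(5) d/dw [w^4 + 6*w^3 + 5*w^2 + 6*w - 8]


(1) = (-3*cos(g) + 2/tan(g) + 56*cos(g)/sin(g)^2)/((sin(g) - 8)^2*(sin(g) + 7)^2)
(2) = -3*u^2 - 7
(3) = 0.760000000000000
(4) = -4.16*q - 5.1
(5) = 4*w^3 + 18*w^2 + 10*w + 6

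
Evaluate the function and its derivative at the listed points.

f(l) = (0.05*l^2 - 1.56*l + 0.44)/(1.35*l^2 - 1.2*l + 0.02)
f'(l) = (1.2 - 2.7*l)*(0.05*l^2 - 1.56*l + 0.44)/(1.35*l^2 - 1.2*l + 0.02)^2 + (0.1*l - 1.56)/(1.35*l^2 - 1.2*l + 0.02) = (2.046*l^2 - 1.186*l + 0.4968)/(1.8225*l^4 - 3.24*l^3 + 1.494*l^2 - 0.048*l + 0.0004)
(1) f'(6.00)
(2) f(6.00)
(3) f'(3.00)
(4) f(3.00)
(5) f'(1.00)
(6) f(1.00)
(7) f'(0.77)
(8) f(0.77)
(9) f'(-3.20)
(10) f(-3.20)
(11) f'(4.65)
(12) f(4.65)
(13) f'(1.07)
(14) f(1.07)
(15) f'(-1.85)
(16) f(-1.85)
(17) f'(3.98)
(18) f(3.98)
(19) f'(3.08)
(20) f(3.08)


(1) = 0.04
(2) = -0.17
(3) = 0.21
(4) = -0.44
(5) = 46.95
(6) = -6.29
(7) = 74.25
(8) = 7.06
(9) = 0.08
(10) = 0.34
(11) = 0.07
(12) = -0.24
(13) = 19.80
(14) = -4.16
(15) = 0.21
(16) = 0.51
(17) = 0.10
(18) = -0.30
(19) = 0.19
(20) = -0.43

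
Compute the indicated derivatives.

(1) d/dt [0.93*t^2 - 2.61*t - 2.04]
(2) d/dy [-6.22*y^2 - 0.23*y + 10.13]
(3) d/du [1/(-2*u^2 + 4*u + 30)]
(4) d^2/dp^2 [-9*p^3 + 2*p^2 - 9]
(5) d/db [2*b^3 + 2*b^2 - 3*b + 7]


(1) = 1.86*t - 2.61
(2) = -12.44*y - 0.23
(3) = (u - 1)/(-u^2 + 2*u + 15)^2
(4) = 4 - 54*p
(5) = 6*b^2 + 4*b - 3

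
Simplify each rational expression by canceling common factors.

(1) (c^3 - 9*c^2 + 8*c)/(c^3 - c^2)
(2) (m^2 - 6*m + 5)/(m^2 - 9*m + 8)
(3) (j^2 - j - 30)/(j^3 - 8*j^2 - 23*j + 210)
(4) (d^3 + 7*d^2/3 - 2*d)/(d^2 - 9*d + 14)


(1) = (c - 8)/c
(2) = (m - 5)/(m - 8)
(3) = 1/(j - 7)
(4) = (3*d^3 + 7*d^2 - 6*d)/(3*d^2 - 27*d + 42)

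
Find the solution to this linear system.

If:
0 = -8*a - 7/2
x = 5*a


Then:
a = -7/16
x = -35/16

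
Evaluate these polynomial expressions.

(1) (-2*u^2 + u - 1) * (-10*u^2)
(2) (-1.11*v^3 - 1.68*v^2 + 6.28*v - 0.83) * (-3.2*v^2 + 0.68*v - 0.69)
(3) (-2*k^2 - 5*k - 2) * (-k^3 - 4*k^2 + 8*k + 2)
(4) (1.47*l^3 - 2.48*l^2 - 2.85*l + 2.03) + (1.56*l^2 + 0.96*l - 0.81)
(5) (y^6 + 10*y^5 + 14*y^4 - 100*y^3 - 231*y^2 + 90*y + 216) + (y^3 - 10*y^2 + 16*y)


(1) = 20*u^4 - 10*u^3 + 10*u^2
(2) = 3.552*v^5 + 4.6212*v^4 - 20.4725*v^3 + 8.0856*v^2 - 4.8976*v + 0.5727
(3) = 2*k^5 + 13*k^4 + 6*k^3 - 36*k^2 - 26*k - 4
(4) = 1.47*l^3 - 0.92*l^2 - 1.89*l + 1.22
(5) = y^6 + 10*y^5 + 14*y^4 - 99*y^3 - 241*y^2 + 106*y + 216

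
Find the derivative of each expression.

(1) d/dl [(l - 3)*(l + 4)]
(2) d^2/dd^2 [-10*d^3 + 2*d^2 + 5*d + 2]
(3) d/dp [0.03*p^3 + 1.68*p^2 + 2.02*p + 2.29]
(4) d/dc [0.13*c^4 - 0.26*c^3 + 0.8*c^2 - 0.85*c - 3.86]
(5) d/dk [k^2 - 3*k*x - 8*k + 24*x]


(1) = 2*l + 1
(2) = 4 - 60*d
(3) = 0.09*p^2 + 3.36*p + 2.02
(4) = 0.52*c^3 - 0.78*c^2 + 1.6*c - 0.85
(5) = 2*k - 3*x - 8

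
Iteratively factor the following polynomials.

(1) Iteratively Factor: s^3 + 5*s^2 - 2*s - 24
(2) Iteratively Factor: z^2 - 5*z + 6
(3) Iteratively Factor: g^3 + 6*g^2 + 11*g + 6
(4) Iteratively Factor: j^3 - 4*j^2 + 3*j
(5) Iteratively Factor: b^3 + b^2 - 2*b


(1) = (s + 3)*(s^2 + 2*s - 8) = (s + 3)*(s + 4)*(s - 2)
(2) = (z - 2)*(z - 3)
(3) = (g + 2)*(g^2 + 4*g + 3) = (g + 1)*(g + 2)*(g + 3)
(4) = (j - 1)*(j^2 - 3*j) = (j - 3)*(j - 1)*(j)
(5) = (b + 2)*(b^2 - b) = b*(b + 2)*(b - 1)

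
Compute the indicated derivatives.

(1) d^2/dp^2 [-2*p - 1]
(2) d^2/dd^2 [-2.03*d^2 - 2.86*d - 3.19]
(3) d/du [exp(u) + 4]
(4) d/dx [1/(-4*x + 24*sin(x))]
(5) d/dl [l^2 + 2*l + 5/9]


(1) = 0
(2) = -4.06000000000000
(3) = exp(u)
(4) = (1 - 6*cos(x))/(4*(x - 6*sin(x))^2)
(5) = 2*l + 2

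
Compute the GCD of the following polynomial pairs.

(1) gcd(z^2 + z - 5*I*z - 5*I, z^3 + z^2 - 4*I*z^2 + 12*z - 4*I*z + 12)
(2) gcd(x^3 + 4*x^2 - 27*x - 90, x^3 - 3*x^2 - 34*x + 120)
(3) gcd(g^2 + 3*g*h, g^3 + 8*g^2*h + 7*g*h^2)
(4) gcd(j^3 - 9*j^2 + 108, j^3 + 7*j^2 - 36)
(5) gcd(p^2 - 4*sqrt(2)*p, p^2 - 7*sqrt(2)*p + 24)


(1) = gcd((z + 1)*(z - 5*I), (z + 1)*(z - 6*I)*(z + 2*I)) = z + 1
(2) = gcd((x - 5)*(x + 3)*(x + 6), (x - 5)*(x - 4)*(x + 6)) = x^2 + x - 30
(3) = g
(4) = j + 3
(5) = gcd(p*(p - 4*sqrt(2)), (p - 4*sqrt(2))*(p - 3*sqrt(2))) = p - 4*sqrt(2)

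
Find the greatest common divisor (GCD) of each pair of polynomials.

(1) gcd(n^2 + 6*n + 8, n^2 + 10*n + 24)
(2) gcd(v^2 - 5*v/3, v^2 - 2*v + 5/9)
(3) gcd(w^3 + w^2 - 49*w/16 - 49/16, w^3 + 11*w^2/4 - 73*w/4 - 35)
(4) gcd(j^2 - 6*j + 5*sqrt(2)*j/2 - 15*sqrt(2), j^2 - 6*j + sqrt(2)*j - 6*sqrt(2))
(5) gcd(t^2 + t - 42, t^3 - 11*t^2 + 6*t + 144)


(1) = n + 4
(2) = v - 5/3
(3) = gcd((w - 7/4)*(w + 1)*(w + 7/4), (w - 4)*(w + 7/4)*(w + 5)) = w + 7/4
(4) = j - 6
(5) = t - 6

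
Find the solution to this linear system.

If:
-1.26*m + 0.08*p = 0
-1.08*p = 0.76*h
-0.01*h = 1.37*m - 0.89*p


Then:
h = 0.00
m = 0.00
p = 0.00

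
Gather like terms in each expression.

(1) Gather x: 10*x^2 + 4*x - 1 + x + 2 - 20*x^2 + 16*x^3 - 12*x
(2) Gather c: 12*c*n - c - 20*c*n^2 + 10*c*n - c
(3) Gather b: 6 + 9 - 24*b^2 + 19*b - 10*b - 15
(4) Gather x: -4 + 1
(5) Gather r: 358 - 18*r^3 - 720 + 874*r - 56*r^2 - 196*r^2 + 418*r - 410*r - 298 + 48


(1) = 16*x^3 - 10*x^2 - 7*x + 1
(2) = c*(-20*n^2 + 22*n - 2)
(3) = -24*b^2 + 9*b
(4) = -3
(5) = -18*r^3 - 252*r^2 + 882*r - 612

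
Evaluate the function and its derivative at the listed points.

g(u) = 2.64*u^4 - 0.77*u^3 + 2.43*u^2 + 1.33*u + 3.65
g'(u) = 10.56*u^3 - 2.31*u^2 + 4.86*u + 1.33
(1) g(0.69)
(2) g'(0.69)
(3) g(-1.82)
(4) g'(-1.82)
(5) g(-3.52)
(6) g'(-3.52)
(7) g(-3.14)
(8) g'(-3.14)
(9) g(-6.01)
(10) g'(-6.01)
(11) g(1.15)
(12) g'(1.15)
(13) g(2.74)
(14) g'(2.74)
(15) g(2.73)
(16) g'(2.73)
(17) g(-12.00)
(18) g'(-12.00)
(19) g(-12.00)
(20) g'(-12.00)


(1) = 6.07
(2) = 7.05
(3) = 42.89
(4) = -78.83
(5) = 467.96
(6) = -504.97
(7) = 303.91
(8) = -363.63
(9) = 3694.89
(10) = -2403.70
(11) = 11.84
(12) = 19.92
(13) = 158.50
(14) = 214.53
(15) = 156.37
(16) = 212.24
(17) = 56411.21
(18) = -18637.31
(19) = 56411.21
(20) = -18637.31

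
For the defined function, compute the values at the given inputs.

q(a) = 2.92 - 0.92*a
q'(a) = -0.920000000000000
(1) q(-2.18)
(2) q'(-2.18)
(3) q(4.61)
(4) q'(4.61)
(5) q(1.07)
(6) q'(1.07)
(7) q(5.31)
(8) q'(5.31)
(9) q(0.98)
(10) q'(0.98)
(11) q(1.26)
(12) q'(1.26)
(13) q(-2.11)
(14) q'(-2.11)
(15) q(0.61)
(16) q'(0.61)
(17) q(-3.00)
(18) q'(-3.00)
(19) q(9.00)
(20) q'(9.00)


(1) = 4.93
(2) = -0.92
(3) = -1.32
(4) = -0.92
(5) = 1.94
(6) = -0.92
(7) = -1.97
(8) = -0.92
(9) = 2.02
(10) = -0.92
(11) = 1.76
(12) = -0.92
(13) = 4.86
(14) = -0.92
(15) = 2.36
(16) = -0.92
(17) = 5.68
(18) = -0.92
(19) = -5.36
(20) = -0.92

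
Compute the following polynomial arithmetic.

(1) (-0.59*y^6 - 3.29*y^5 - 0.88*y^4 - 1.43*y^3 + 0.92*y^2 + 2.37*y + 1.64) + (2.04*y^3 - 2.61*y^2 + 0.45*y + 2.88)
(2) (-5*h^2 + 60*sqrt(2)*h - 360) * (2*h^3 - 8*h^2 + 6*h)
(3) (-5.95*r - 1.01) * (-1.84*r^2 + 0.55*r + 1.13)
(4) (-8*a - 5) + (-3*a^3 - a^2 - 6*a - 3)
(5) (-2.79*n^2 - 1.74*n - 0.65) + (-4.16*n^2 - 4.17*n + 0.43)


(1) = -0.59*y^6 - 3.29*y^5 - 0.88*y^4 + 0.61*y^3 - 1.69*y^2 + 2.82*y + 4.52
(2) = -10*h^5 + 40*h^4 + 120*sqrt(2)*h^4 - 750*h^3 - 480*sqrt(2)*h^3 + 360*sqrt(2)*h^2 + 2880*h^2 - 2160*h
(3) = 10.948*r^3 - 1.4141*r^2 - 7.279*r - 1.1413
(4) = -3*a^3 - a^2 - 14*a - 8
(5) = -6.95*n^2 - 5.91*n - 0.22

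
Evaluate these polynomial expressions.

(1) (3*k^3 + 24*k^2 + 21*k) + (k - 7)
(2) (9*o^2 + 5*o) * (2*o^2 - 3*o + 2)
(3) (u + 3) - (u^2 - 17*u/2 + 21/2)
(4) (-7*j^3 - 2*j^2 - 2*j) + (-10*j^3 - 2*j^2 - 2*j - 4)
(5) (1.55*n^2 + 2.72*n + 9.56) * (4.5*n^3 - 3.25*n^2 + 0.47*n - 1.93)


(1) = 3*k^3 + 24*k^2 + 22*k - 7
(2) = 18*o^4 - 17*o^3 + 3*o^2 + 10*o
(3) = -u^2 + 19*u/2 - 15/2
(4) = -17*j^3 - 4*j^2 - 4*j - 4
(5) = 6.975*n^5 + 7.2025*n^4 + 34.9085*n^3 - 32.7831*n^2 - 0.7564*n - 18.4508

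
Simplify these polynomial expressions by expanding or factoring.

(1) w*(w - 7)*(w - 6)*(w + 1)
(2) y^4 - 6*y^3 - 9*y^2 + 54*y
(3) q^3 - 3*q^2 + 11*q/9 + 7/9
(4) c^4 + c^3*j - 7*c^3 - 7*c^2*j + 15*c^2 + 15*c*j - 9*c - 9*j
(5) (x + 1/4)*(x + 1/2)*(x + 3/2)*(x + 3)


(1) = w^4 - 12*w^3 + 29*w^2 + 42*w
(2) = y*(y - 6)*(y - 3)*(y + 3)
(3) = (q - 7/3)*(q - 1)*(q + 1/3)
(4) = (c - 3)^2*(c - 1)*(c + j)
(5) = x^4 + 21*x^3/4 + 8*x^2 + 63*x/16 + 9/16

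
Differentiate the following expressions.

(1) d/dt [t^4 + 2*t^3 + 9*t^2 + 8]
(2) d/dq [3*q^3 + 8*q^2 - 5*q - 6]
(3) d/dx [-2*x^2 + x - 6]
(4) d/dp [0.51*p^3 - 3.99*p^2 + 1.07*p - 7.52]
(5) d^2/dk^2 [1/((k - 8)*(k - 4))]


(1) = 2*t*(2*t^2 + 3*t + 9)
(2) = 9*q^2 + 16*q - 5
(3) = 1 - 4*x
(4) = 1.53*p^2 - 7.98*p + 1.07
(5) = 2*((k - 8)^2 + (k - 8)*(k - 4) + (k - 4)^2)/((k - 8)^3*(k - 4)^3)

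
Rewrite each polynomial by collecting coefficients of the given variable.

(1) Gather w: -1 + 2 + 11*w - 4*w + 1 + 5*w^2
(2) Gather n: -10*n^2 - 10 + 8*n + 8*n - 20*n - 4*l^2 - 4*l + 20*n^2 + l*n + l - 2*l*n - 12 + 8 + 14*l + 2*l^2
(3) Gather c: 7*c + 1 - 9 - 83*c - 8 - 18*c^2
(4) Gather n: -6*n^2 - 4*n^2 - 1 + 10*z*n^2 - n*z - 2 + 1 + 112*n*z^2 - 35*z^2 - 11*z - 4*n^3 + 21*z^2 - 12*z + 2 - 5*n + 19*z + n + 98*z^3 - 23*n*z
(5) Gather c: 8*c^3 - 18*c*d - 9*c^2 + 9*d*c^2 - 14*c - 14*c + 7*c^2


(1) = 5*w^2 + 7*w + 2
(2) = -2*l^2 + 11*l + 10*n^2 + n*(-l - 4) - 14
(3) = -18*c^2 - 76*c - 16
(4) = -4*n^3 + n^2*(10*z - 10) + n*(112*z^2 - 24*z - 4) + 98*z^3 - 14*z^2 - 4*z
(5) = 8*c^3 + c^2*(9*d - 2) + c*(-18*d - 28)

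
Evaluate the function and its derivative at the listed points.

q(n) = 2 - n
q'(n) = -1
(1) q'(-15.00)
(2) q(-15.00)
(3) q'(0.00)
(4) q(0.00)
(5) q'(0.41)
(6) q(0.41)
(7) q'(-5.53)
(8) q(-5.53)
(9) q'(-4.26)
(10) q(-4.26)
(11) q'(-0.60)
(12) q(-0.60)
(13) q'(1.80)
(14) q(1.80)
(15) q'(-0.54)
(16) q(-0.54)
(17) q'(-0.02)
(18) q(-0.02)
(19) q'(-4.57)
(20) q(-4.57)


(1) = -1.00
(2) = 17.00
(3) = -1.00
(4) = 2.00
(5) = -1.00
(6) = 1.59
(7) = -1.00
(8) = 7.53
(9) = -1.00
(10) = 6.26
(11) = -1.00
(12) = 2.60
(13) = -1.00
(14) = 0.20
(15) = -1.00
(16) = 2.54
(17) = -1.00
(18) = 2.02
(19) = -1.00
(20) = 6.57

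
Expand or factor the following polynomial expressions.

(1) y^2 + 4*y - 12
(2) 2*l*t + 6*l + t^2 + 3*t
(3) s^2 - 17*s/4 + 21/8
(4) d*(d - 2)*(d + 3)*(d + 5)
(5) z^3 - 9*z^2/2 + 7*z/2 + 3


(1) = (y - 2)*(y + 6)
(2) = (2*l + t)*(t + 3)
(3) = (s - 7/2)*(s - 3/4)
(4) = d^4 + 6*d^3 - d^2 - 30*d
(5) = (z - 3)*(z - 2)*(z + 1/2)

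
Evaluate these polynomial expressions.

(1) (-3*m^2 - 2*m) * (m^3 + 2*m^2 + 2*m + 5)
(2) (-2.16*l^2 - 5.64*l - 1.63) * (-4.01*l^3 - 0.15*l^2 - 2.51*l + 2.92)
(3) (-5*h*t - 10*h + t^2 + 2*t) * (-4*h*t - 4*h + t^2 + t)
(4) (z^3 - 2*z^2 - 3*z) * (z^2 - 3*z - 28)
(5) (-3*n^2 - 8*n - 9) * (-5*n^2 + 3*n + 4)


(1) = -3*m^5 - 8*m^4 - 10*m^3 - 19*m^2 - 10*m
(2) = 8.6616*l^5 + 22.9404*l^4 + 12.8039*l^3 + 8.0937*l^2 - 12.3775*l - 4.7596
(3) = 20*h^2*t^2 + 60*h^2*t + 40*h^2 - 9*h*t^3 - 27*h*t^2 - 18*h*t + t^4 + 3*t^3 + 2*t^2
(4) = z^5 - 5*z^4 - 25*z^3 + 65*z^2 + 84*z
(5) = 15*n^4 + 31*n^3 + 9*n^2 - 59*n - 36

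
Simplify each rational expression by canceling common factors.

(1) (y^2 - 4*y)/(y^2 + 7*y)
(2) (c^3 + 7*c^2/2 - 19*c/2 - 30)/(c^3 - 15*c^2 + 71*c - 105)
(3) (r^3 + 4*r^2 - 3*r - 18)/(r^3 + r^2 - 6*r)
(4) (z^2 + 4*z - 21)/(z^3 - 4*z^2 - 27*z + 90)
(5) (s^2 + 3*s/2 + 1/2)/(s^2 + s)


(1) = (y - 4)/(y + 7)
(2) = (2*c^2 + 13*c + 20)/(2*c^2 - 24*c + 70)
(3) = (r + 3)/r
(4) = (z + 7)/(z^2 - z - 30)
(5) = (2*s + 1)/(2*s)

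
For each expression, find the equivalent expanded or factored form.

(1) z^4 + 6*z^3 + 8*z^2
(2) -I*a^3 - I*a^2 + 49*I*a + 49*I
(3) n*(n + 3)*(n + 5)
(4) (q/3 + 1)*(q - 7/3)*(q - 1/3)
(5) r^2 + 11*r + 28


(1) = z^2*(z + 2)*(z + 4)
(2) = (a - 7)*(a + 7)*(-I*a - I)
(3) = n^3 + 8*n^2 + 15*n
(4) = q^3/3 + q^2/9 - 65*q/27 + 7/9
(5) = (r + 4)*(r + 7)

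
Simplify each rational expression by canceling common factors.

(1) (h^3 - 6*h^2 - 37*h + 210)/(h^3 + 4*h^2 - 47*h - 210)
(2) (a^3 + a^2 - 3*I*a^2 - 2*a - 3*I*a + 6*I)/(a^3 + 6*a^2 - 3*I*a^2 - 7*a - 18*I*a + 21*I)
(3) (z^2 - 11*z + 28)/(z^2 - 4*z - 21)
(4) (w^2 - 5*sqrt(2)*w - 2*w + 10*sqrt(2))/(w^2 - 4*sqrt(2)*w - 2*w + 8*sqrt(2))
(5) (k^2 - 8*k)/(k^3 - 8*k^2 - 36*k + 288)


(1) = (h - 5)/(h + 5)
(2) = (a + 2)/(a + 7)
(3) = (z - 4)/(z + 3)
(4) = (w - 5*sqrt(2))/(w - 4*sqrt(2))
(5) = k/(k^2 - 36)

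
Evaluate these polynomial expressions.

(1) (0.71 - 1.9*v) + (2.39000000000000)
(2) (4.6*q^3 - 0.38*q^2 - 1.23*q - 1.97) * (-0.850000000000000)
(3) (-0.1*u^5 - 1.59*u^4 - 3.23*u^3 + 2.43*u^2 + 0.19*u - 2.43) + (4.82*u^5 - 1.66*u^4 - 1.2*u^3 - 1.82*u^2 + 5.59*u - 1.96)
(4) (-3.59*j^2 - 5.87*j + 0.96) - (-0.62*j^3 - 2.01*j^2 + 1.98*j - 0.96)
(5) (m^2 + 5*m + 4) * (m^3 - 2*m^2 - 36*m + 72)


(1) = 3.1 - 1.9*v
(2) = -3.91*q^3 + 0.323*q^2 + 1.0455*q + 1.6745
(3) = 4.72*u^5 - 3.25*u^4 - 4.43*u^3 + 0.61*u^2 + 5.78*u - 4.39
(4) = 0.62*j^3 - 1.58*j^2 - 7.85*j + 1.92
(5) = m^5 + 3*m^4 - 42*m^3 - 116*m^2 + 216*m + 288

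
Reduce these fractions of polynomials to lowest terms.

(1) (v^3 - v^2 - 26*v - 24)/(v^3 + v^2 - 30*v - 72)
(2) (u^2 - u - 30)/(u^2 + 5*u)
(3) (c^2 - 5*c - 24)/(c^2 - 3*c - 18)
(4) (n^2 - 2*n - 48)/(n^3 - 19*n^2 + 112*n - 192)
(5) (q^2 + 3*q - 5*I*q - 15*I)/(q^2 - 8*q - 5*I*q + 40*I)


(1) = (v + 1)/(v + 3)
(2) = (u - 6)/u
(3) = (c - 8)/(c - 6)
(4) = (n + 6)/(n^2 - 11*n + 24)
(5) = (q + 3)/(q - 8)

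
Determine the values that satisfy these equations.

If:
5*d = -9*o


Then:
d = -9*o/5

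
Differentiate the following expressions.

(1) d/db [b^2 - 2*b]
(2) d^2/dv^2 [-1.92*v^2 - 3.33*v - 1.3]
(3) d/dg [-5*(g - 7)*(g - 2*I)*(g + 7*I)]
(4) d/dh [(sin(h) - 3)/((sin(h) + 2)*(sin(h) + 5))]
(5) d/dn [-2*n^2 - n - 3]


(1) = 2*b - 2
(2) = -3.84000000000000
(3) = -15*g^2 + g*(70 - 50*I) - 70 + 175*I
(4) = (6*sin(h) + cos(h)^2 + 30)*cos(h)/((sin(h) + 2)^2*(sin(h) + 5)^2)
(5) = -4*n - 1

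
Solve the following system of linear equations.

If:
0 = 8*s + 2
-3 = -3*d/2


Then:
d = 2
s = -1/4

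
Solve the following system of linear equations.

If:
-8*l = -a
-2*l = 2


Then:
a = -8
l = -1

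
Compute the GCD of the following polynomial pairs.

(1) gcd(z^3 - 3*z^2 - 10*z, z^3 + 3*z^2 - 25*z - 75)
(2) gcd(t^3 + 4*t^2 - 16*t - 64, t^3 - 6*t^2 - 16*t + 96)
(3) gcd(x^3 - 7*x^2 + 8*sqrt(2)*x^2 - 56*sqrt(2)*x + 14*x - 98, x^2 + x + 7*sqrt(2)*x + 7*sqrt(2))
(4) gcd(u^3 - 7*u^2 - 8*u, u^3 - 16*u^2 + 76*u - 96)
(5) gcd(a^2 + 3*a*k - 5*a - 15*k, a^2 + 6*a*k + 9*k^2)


(1) = gcd(z*(z - 5)*(z + 2), (z - 5)*(z + 3)*(z + 5)) = z - 5
(2) = gcd((t - 4)*(t + 4)^2, (t - 6)*(t - 4)*(t + 4)) = t^2 - 16
(3) = x + 7*sqrt(2)
(4) = u - 8
(5) = a + 3*k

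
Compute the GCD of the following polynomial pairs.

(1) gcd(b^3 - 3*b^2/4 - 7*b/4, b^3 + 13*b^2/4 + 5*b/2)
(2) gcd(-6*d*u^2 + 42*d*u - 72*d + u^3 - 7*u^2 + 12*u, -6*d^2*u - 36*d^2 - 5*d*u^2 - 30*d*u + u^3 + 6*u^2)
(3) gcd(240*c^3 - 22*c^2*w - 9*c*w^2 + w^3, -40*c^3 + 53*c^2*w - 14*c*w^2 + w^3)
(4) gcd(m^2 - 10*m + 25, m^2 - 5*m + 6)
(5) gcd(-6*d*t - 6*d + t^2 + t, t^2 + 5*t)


(1) = b
(2) = -6*d + u
(3) = gcd((-8*c + w)*(-6*c + w)*(5*c + w), (-8*c + w)*(-5*c + w)*(-c + w)) = -8*c + w
(4) = gcd((m - 5)^2, (m - 3)*(m - 2)) = 1
(5) = gcd((-6*d + t)*(t + 1), t*(t + 5)) = 1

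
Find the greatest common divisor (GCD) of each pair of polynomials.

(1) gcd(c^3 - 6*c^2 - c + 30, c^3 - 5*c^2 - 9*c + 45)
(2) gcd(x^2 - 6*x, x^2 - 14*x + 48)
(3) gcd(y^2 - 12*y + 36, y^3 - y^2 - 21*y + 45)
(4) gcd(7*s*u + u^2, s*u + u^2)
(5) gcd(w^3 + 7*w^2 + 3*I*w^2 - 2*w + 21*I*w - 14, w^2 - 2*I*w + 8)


(1) = gcd((c - 5)*(c - 3)*(c + 2), (c - 5)*(c - 3)*(c + 3)) = c^2 - 8*c + 15
(2) = x - 6
(3) = 1
(4) = u
(5) = gcd((w + 7)*(w + I)*(w + 2*I), (w - 4*I)*(w + 2*I)) = w + 2*I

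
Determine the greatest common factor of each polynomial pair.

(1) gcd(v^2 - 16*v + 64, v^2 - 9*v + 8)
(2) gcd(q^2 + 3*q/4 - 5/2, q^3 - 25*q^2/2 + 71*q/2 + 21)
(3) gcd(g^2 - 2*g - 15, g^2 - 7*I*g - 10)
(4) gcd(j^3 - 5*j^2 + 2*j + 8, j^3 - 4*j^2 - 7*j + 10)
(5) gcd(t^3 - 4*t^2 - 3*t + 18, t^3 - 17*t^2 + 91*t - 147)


(1) = gcd((v - 8)^2, (v - 8)*(v - 1)) = v - 8
(2) = 1
(3) = gcd((g - 5)*(g + 3), (g - 5*I)*(g - 2*I)) = 1
(4) = 1
(5) = t - 3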